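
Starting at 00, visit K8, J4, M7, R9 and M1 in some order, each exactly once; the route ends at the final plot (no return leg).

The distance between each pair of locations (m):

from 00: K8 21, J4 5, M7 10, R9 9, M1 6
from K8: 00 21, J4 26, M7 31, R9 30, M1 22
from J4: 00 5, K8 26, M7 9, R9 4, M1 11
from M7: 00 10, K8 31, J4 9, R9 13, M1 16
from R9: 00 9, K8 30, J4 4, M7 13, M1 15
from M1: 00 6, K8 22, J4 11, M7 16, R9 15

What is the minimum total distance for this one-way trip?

There are 5! = 120 possible orderings.
00 → K8 → J4 → M7 → R9 → M1: 21+26+9+13+15 = 84
00 → K8 → J4 → M7 → M1 → R9: 21+26+9+16+15 = 87
00 → K8 → J4 → R9 → M7 → M1: 21+26+4+13+16 = 80
00 → K8 → J4 → R9 → M1 → M7: 21+26+4+15+16 = 82
00 → K8 → J4 → M1 → M7 → R9: 21+26+11+16+13 = 87
00 → K8 → J4 → M1 → R9 → M7: 21+26+11+15+13 = 86
00 → K8 → M7 → J4 → R9 → M1: 21+31+9+4+15 = 80
00 → K8 → M7 → J4 → M1 → R9: 21+31+9+11+15 = 87
00 → K8 → M7 → R9 → J4 → M1: 21+31+13+4+11 = 80
00 → K8 → M7 → R9 → M1 → J4: 21+31+13+15+11 = 91
00 → K8 → M7 → M1 → J4 → R9: 21+31+16+11+4 = 83
00 → K8 → M7 → M1 → R9 → J4: 21+31+16+15+4 = 87
00 → K8 → R9 → J4 → M7 → M1: 21+30+4+9+16 = 80
00 → K8 → R9 → J4 → M1 → M7: 21+30+4+11+16 = 82
… (106 more)
00 → J4 → R9 → M7 → M1 → K8: 5+4+13+16+22 = 60  ← best
The minimum is 60.
One shortest path: 00 → J4 → R9 → M7 → M1 → K8.

60 m — the minimum one-way total.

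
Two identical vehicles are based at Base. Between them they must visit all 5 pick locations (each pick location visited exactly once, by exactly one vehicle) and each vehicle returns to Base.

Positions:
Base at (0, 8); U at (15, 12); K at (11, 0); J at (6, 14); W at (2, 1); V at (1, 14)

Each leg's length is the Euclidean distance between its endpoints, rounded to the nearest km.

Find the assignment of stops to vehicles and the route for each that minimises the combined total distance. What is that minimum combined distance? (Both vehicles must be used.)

There are 2^4 − 1 = 15 ways to divide the 5 stops into two non-empty groups. For each, the best each vehicle can do is its own shortest tour through its group:
  {U} + {K, J, W, V}: 32 + 42 = 74
  {K} + {U, J, W, V}: 28 + 44 = 72
  {U, K} + {J, W, V}: 43 + 32 = 75
  {J} + {U, K, W, V}: 16 + 49 = 65
  {U, J} + {K, W, V}: 33 + 39 = 72
  {K, J} + {U, W, V}: 37 + 44 = 81
  … (15 splits in total)
  {U, K, J, W} + {V}: 46 + 12 = 58  ← best
Best: vehicle 1 Base → J → U → K → W → Base = 46; vehicle 2 Base → V → Base = 12; combined 58.

Minimum combined distance: 58 km.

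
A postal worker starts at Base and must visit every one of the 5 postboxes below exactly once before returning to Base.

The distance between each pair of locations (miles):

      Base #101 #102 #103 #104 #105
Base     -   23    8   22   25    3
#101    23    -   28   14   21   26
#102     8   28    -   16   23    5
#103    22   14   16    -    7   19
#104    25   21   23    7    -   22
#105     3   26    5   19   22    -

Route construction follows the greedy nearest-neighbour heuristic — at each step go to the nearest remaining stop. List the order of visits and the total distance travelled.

75 miles along Base → #105 → #102 → #103 → #104 → #101 → Base.

Base → [#105:3 / #102:8 / #103:22 / #101:23 / #104:25] → #105 (3)
#105 → [#102:5 / #103:19 / #104:22 / #101:26] → #102 (5)
#102 → [#103:16 / #104:23 / #101:28] → #103 (16)
#103 → [#104:7 / #101:14] → #104 (7)
#104 → [#101:21] → #101 (21)
Return #101→Base: 23.
Total = 3 + 5 + 16 + 7 + 21 + 23 = 75.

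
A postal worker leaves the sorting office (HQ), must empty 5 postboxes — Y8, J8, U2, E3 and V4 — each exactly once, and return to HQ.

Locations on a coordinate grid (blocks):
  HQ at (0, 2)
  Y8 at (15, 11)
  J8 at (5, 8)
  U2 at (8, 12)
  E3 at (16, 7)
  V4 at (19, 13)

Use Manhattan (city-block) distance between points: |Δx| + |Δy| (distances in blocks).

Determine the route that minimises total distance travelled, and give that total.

Shortest round trip = 62 blocks.

There are 60 distinct closed tours to check (reversals are equivalent).
HQ-Y8-J8-U2-E3-V4-HQ: 24+13+7+13+9+30 = 96
HQ-Y8-J8-U2-V4-E3-HQ: 24+13+7+12+9+21 = 86
HQ-Y8-J8-E3-U2-V4-HQ: 24+13+12+13+12+30 = 104
HQ-Y8-J8-E3-V4-U2-HQ: 24+13+12+9+12+18 = 88
HQ-Y8-J8-V4-U2-E3-HQ: 24+13+19+12+13+21 = 102
HQ-Y8-J8-V4-E3-U2-HQ: 24+13+19+9+13+18 = 96
HQ-Y8-U2-J8-E3-V4-HQ: 24+8+7+12+9+30 = 90
HQ-Y8-U2-J8-V4-E3-HQ: 24+8+7+19+9+21 = 88
HQ-Y8-U2-E3-J8-V4-HQ: 24+8+13+12+19+30 = 106
HQ-Y8-U2-E3-V4-J8-HQ: 24+8+13+9+19+11 = 84
HQ-Y8-U2-V4-J8-E3-HQ: 24+8+12+19+12+21 = 96
HQ-Y8-U2-V4-E3-J8-HQ: 24+8+12+9+12+11 = 76
HQ-Y8-E3-J8-U2-V4-HQ: 24+5+12+7+12+30 = 90
HQ-Y8-E3-J8-V4-U2-HQ: 24+5+12+19+12+18 = 90
… (46 more)
HQ-J8-U2-Y8-V4-E3-HQ: 11+7+8+6+9+21 = 62  ← best
The minimum is 62.
One optimal route: HQ → J8 → U2 → Y8 → V4 → E3 → HQ (or its reverse).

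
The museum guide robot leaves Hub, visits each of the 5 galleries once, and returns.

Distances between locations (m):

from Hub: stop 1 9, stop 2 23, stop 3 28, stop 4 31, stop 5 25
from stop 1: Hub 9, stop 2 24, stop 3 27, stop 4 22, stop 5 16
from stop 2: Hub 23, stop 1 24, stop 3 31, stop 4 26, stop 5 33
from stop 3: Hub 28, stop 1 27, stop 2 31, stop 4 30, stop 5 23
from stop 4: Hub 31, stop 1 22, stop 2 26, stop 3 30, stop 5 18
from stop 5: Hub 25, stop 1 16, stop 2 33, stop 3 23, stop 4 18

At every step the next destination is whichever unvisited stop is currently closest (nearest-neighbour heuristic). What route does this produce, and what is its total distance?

At Hub the remaining stops are stop 1 9, stop 2 23, stop 5 25, stop 3 28, stop 4 31; go to stop 1.
At stop 1 the remaining stops are stop 5 16, stop 4 22, stop 2 24, stop 3 27; go to stop 5.
At stop 5 the remaining stops are stop 4 18, stop 3 23, stop 2 33; go to stop 4.
At stop 4 the remaining stops are stop 2 26, stop 3 30; go to stop 2.
At stop 2 the remaining stops are stop 3 31; go to stop 3.
Return stop 3→Hub: 28.
Total = 9 + 16 + 18 + 26 + 31 + 28 = 128.

128 m along Hub → stop 1 → stop 5 → stop 4 → stop 2 → stop 3 → Hub.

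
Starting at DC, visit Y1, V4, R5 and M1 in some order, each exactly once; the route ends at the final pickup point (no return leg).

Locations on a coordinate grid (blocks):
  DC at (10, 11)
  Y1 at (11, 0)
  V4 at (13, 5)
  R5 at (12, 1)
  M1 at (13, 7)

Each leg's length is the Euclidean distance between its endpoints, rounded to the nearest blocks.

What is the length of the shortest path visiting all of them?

There are 4! = 24 possible orderings.
DC→Y1→V4→R5→M1: 11+5+4+6 = 26
DC→Y1→V4→M1→R5: 11+5+2+6 = 24
DC→Y1→R5→V4→M1: 11+1+4+2 = 18
DC→Y1→R5→M1→V4: 11+1+6+2 = 20
DC→Y1→M1→V4→R5: 11+7+2+4 = 24
DC→Y1→M1→R5→V4: 11+7+6+4 = 28
DC→V4→Y1→R5→M1: 7+5+1+6 = 19
DC→V4→Y1→M1→R5: 7+5+7+6 = 25
DC→V4→R5→Y1→M1: 7+4+1+7 = 19
DC→V4→R5→M1→Y1: 7+4+6+7 = 24
DC→V4→M1→Y1→R5: 7+2+7+1 = 17
DC→V4→M1→R5→Y1: 7+2+6+1 = 16
DC→R5→Y1→V4→M1: 10+1+5+2 = 18
DC→R5→Y1→M1→V4: 10+1+7+2 = 20
… (10 more)
DC→M1→V4→R5→Y1: 5+2+4+1 = 12  ← best
The minimum is 12.
One shortest path: DC → M1 → V4 → R5 → Y1.

Shortest open route: 12 blocks.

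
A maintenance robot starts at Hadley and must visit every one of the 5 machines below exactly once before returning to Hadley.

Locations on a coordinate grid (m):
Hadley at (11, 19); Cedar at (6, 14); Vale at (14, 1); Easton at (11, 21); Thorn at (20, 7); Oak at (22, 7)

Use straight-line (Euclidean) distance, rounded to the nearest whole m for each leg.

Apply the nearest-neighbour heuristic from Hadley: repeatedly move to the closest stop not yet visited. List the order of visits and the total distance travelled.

Total distance 52 m via the nearest-neighbour route Hadley → Easton → Cedar → Vale → Thorn → Oak → Hadley.

Hadley → [Easton:2 / Cedar:7 / Thorn:15 / Oak:16 / Vale:18] → Easton (2)
Easton → [Cedar:9 / Thorn:17 / Oak:18 / Vale:20] → Cedar (9)
Cedar → [Vale:15 / Thorn:16 / Oak:17] → Vale (15)
Vale → [Thorn:8 / Oak:10] → Thorn (8)
Thorn → [Oak:2] → Oak (2)
Return Oak→Hadley: 16.
Total = 2 + 9 + 15 + 8 + 2 + 16 = 52.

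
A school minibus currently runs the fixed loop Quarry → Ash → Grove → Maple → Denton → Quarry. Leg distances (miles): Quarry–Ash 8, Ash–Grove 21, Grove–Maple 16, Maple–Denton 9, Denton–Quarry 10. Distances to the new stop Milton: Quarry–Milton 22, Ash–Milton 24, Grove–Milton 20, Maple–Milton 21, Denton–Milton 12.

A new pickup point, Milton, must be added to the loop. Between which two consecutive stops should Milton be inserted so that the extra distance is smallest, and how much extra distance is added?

Adding 23 miles by placing Milton on the Ash–Grove leg.

Insertion cost between consecutive stops i–j is d(i,Milton) + d(Milton,j) − d(i,j):
  between Quarry and Ash: 22 + 24 − 8 = 38
  between Ash and Grove: 24 + 20 − 21 = 23
  between Grove and Maple: 20 + 21 − 16 = 25
  between Maple and Denton: 21 + 12 − 9 = 24
  between Denton and Quarry: 12 + 22 − 10 = 24
Cheapest insertion is between Ash and Grove, adding 23.
New total = 64 + 23 = 87.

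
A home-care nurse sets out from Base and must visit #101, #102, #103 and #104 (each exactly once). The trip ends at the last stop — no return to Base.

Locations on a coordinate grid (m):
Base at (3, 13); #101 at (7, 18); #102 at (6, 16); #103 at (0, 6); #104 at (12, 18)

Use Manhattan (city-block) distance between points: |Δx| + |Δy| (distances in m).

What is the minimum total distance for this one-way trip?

There are 4! = 24 possible orderings.
Base→#101→#102→#103→#104: 9+3+16+24 = 52
Base→#101→#102→#104→#103: 9+3+8+24 = 44
Base→#101→#103→#102→#104: 9+19+16+8 = 52
Base→#101→#103→#104→#102: 9+19+24+8 = 60
Base→#101→#104→#102→#103: 9+5+8+16 = 38
Base→#101→#104→#103→#102: 9+5+24+16 = 54
Base→#102→#101→#103→#104: 6+3+19+24 = 52
Base→#102→#101→#104→#103: 6+3+5+24 = 38
Base→#102→#103→#101→#104: 6+16+19+5 = 46
Base→#102→#103→#104→#101: 6+16+24+5 = 51
Base→#102→#104→#101→#103: 6+8+5+19 = 38
Base→#102→#104→#103→#101: 6+8+24+19 = 57
Base→#103→#101→#102→#104: 10+19+3+8 = 40
Base→#103→#101→#104→#102: 10+19+5+8 = 42
… (10 more)
Base→#103→#102→#101→#104: 10+16+3+5 = 34  ← best
The minimum is 34.
One shortest path: Base → #103 → #102 → #101 → #104.

Shortest open route: 34 m.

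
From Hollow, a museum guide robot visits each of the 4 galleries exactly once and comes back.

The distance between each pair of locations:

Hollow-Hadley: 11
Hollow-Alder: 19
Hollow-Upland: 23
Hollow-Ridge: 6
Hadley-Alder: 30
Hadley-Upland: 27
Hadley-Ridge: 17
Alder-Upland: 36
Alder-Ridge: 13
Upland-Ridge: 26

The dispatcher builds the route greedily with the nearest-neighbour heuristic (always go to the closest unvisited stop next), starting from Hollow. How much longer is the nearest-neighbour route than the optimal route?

Excess over optimum: 6.

From Hollow: Ridge=6, Hadley=11, Alder=19, Upland=23 → choose Ridge (6).
From Ridge: Alder=13, Hadley=17, Upland=26 → choose Alder (13).
From Alder: Hadley=30, Upland=36 → choose Hadley (30).
From Hadley: Upland=27 → choose Upland (27).
NN route Hollow → Ridge → Alder → Hadley → Upland → Hollow costs 99.
Optimal: Hollow → Hadley → Upland → Alder → Ridge → Hollow costs 93 (by enumerating all 12 distinct tours).
Excess = 99 − 93 = 6.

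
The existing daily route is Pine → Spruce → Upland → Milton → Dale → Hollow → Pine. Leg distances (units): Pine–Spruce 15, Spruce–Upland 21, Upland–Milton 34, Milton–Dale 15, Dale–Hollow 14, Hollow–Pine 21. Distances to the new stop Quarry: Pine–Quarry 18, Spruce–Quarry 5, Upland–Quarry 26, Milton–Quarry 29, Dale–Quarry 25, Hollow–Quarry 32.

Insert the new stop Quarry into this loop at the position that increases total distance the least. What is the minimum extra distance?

Minimum extra distance: 8, inserting Quarry between Pine and Spruce.

Insertion cost between consecutive stops i–j is d(i,Quarry) + d(Quarry,j) − d(i,j):
  between Pine and Spruce: 18 + 5 − 15 = 8
  between Spruce and Upland: 5 + 26 − 21 = 10
  between Upland and Milton: 26 + 29 − 34 = 21
  between Milton and Dale: 29 + 25 − 15 = 39
  between Dale and Hollow: 25 + 32 − 14 = 43
  between Hollow and Pine: 32 + 18 − 21 = 29
Cheapest insertion is between Pine and Spruce, adding 8.
New total = 120 + 8 = 128.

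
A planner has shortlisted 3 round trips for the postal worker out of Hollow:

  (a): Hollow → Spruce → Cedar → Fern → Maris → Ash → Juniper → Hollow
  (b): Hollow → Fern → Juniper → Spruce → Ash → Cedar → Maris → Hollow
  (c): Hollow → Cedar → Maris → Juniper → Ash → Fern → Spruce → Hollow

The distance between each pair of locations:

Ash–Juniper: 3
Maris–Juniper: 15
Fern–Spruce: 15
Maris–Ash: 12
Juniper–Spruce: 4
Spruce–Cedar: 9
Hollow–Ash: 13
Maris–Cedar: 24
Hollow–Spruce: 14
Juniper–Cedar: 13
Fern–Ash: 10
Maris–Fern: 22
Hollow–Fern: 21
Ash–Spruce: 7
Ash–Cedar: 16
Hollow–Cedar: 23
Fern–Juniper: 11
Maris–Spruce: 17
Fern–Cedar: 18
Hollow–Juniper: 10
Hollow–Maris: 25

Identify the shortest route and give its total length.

88 — (a) is the shortest.

(a): 14 + 9 + 18 + 22 + 12 + 3 + 10 = 88
(b): 21 + 11 + 4 + 7 + 16 + 24 + 25 = 108
(c): 23 + 24 + 15 + 3 + 10 + 15 + 14 = 104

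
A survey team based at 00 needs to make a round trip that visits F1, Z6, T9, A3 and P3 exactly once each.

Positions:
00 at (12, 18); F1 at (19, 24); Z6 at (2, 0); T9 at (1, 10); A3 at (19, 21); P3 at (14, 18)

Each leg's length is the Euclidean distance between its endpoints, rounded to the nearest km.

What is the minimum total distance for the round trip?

64 km — the shortest possible round trip.

With 5 stops there are 5!/2 = 60 distinct round trips (a route and its reverse cost the same).
00-F1-Z6-T9-A3-P3-00: 9+29+10+21+6+2 = 77
00-F1-Z6-T9-P3-A3-00: 9+29+10+15+6+8 = 77
00-F1-Z6-A3-T9-P3-00: 9+29+27+21+15+2 = 103
00-F1-Z6-A3-P3-T9-00: 9+29+27+6+15+14 = 100
00-F1-Z6-P3-T9-A3-00: 9+29+22+15+21+8 = 104
00-F1-Z6-P3-A3-T9-00: 9+29+22+6+21+14 = 101
00-F1-T9-Z6-A3-P3-00: 9+23+10+27+6+2 = 77
00-F1-T9-Z6-P3-A3-00: 9+23+10+22+6+8 = 78
00-F1-T9-A3-Z6-P3-00: 9+23+21+27+22+2 = 104
00-F1-T9-A3-P3-Z6-00: 9+23+21+6+22+21 = 102
00-F1-T9-P3-Z6-A3-00: 9+23+15+22+27+8 = 104
00-F1-T9-P3-A3-Z6-00: 9+23+15+6+27+21 = 101
00-F1-A3-Z6-T9-P3-00: 9+3+27+10+15+2 = 66
00-F1-A3-Z6-P3-T9-00: 9+3+27+22+15+14 = 90
… (46 more)
00-F1-A3-P3-Z6-T9-00: 9+3+6+22+10+14 = 64  ← best
The minimum is 64.
One optimal route: 00 → F1 → A3 → P3 → Z6 → T9 → 00 (or its reverse).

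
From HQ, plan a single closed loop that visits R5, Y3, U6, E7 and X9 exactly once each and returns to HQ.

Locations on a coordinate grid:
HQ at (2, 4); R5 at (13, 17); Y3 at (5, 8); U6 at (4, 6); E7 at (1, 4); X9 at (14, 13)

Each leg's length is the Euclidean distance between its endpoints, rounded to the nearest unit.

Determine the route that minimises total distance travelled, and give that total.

HQ→R5→Y3→U6→E7→X9→HQ: 17+12+2+4+16+15 = 66
HQ→R5→Y3→U6→X9→E7→HQ: 17+12+2+12+16+1 = 60
HQ→R5→Y3→E7→U6→X9→HQ: 17+12+6+4+12+15 = 66
HQ→R5→Y3→E7→X9→U6→HQ: 17+12+6+16+12+3 = 66
HQ→R5→Y3→X9→U6→E7→HQ: 17+12+10+12+4+1 = 56
HQ→R5→Y3→X9→E7→U6→HQ: 17+12+10+16+4+3 = 62
HQ→R5→U6→Y3→E7→X9→HQ: 17+14+2+6+16+15 = 70
HQ→R5→U6→Y3→X9→E7→HQ: 17+14+2+10+16+1 = 60
HQ→R5→U6→E7→Y3→X9→HQ: 17+14+4+6+10+15 = 66
HQ→R5→U6→E7→X9→Y3→HQ: 17+14+4+16+10+5 = 66
HQ→R5→U6→X9→Y3→E7→HQ: 17+14+12+10+6+1 = 60
HQ→R5→U6→X9→E7→Y3→HQ: 17+14+12+16+6+5 = 70
HQ→R5→E7→Y3→U6→X9→HQ: 17+18+6+2+12+15 = 70
HQ→R5→E7→Y3→X9→U6→HQ: 17+18+6+10+12+3 = 66
… (46 more)
HQ→R5→X9→Y3→U6→E7→HQ: 17+4+10+2+4+1 = 38  ← best
The minimum is 38.
One optimal route: HQ → R5 → X9 → Y3 → U6 → E7 → HQ (or its reverse).

Minimum total distance: 38.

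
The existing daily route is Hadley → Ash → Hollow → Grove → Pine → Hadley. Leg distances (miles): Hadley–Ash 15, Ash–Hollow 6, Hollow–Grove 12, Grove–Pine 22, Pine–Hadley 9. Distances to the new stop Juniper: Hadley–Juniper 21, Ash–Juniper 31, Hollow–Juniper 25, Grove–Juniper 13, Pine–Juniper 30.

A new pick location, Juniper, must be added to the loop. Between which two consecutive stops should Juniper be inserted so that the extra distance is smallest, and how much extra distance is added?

Insertion cost between consecutive stops i–j is d(i,Juniper) + d(Juniper,j) − d(i,j):
  between Hadley and Ash: 21 + 31 − 15 = 37
  between Ash and Hollow: 31 + 25 − 6 = 50
  between Hollow and Grove: 25 + 13 − 12 = 26
  between Grove and Pine: 13 + 30 − 22 = 21
  between Pine and Hadley: 30 + 21 − 9 = 42
Cheapest insertion is between Grove and Pine, adding 21.
New total = 64 + 21 = 85.

Adding 21 miles by placing Juniper on the Grove–Pine leg.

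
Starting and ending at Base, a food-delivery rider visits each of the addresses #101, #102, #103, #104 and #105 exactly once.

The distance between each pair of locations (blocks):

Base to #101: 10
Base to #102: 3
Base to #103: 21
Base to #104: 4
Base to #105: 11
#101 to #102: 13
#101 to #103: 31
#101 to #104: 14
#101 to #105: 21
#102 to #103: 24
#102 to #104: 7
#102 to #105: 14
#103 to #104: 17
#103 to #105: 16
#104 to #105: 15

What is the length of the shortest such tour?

With 5 stops there are 5!/2 = 60 distinct round trips (a route and its reverse cost the same).
Base-#101-#102-#103-#104-#105-Base: 10+13+24+17+15+11 = 90
Base-#101-#102-#103-#105-#104-Base: 10+13+24+16+15+4 = 82
Base-#101-#102-#104-#103-#105-Base: 10+13+7+17+16+11 = 74
Base-#101-#102-#104-#105-#103-Base: 10+13+7+15+16+21 = 82
Base-#101-#102-#105-#103-#104-Base: 10+13+14+16+17+4 = 74
Base-#101-#102-#105-#104-#103-Base: 10+13+14+15+17+21 = 90
Base-#101-#103-#102-#104-#105-Base: 10+31+24+7+15+11 = 98
Base-#101-#103-#102-#105-#104-Base: 10+31+24+14+15+4 = 98
Base-#101-#103-#104-#102-#105-Base: 10+31+17+7+14+11 = 90
Base-#101-#103-#104-#105-#102-Base: 10+31+17+15+14+3 = 90
Base-#101-#103-#105-#102-#104-Base: 10+31+16+14+7+4 = 82
Base-#101-#103-#105-#104-#102-Base: 10+31+16+15+7+3 = 82
Base-#101-#104-#102-#103-#105-Base: 10+14+7+24+16+11 = 82
Base-#101-#104-#102-#105-#103-Base: 10+14+7+14+16+21 = 82
… (46 more)
The minimum is 74.
One optimal route: Base → #101 → #102 → #104 → #103 → #105 → Base (or its reverse).

Shortest round trip = 74 blocks.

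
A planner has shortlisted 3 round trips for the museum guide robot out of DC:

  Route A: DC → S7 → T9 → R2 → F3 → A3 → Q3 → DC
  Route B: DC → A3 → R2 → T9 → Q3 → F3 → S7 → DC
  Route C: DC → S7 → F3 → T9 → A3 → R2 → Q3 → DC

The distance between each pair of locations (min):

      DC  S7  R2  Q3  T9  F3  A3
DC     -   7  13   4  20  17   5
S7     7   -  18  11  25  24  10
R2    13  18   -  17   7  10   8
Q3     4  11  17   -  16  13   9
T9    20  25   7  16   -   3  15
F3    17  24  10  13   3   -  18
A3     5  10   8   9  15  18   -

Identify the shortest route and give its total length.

Shortest is Route C, total 78 min.

Route A: 7 + 25 + 7 + 10 + 18 + 9 + 4 = 80
Route B: 5 + 8 + 7 + 16 + 13 + 24 + 7 = 80
Route C: 7 + 24 + 3 + 15 + 8 + 17 + 4 = 78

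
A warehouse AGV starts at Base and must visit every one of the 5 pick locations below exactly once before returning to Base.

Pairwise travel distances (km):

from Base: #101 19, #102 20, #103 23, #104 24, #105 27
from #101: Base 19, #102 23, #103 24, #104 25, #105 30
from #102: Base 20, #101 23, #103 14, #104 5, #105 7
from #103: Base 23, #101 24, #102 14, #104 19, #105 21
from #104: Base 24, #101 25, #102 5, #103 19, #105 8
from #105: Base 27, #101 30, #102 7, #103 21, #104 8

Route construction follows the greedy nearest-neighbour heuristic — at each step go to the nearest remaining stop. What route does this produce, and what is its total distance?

Base → [#101:19 / #102:20 / #103:23 / #104:24 / #105:27] → #101 (19)
#101 → [#102:23 / #103:24 / #104:25 / #105:30] → #102 (23)
#102 → [#104:5 / #105:7 / #103:14] → #104 (5)
#104 → [#105:8 / #103:19] → #105 (8)
#105 → [#103:21] → #103 (21)
Return #103→Base: 23.
Total = 19 + 23 + 5 + 8 + 21 + 23 = 99.

99 km along Base → #101 → #102 → #104 → #105 → #103 → Base.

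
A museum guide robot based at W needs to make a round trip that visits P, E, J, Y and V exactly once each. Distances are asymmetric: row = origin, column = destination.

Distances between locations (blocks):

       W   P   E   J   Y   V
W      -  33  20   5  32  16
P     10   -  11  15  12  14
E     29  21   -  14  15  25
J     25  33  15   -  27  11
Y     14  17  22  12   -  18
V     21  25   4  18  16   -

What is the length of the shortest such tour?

62 blocks — the shortest possible round trip.

W→P→E→J→Y→V→W: 33+11+14+27+18+21 = 124
W→P→E→J→V→Y→W: 33+11+14+11+16+14 = 99
W→P→E→Y→J→V→W: 33+11+15+12+11+21 = 103
W→P→E→Y→V→J→W: 33+11+15+18+18+25 = 120
W→P→E→V→J→Y→W: 33+11+25+18+27+14 = 128
W→P→E→V→Y→J→W: 33+11+25+16+12+25 = 122
W→P→J→E→Y→V→W: 33+15+15+15+18+21 = 117
W→P→J→E→V→Y→W: 33+15+15+25+16+14 = 118
W→P→J→Y→E→V→W: 33+15+27+22+25+21 = 143
W→P→J→Y→V→E→W: 33+15+27+18+4+29 = 126
W→P→J→V→E→Y→W: 33+15+11+4+15+14 = 92
W→P→J→V→Y→E→W: 33+15+11+16+22+29 = 126
W→P→Y→E→J→V→W: 33+12+22+14+11+21 = 113
W→P→Y→E→V→J→W: 33+12+22+25+18+25 = 135
… (106 more)
W→J→V→E→Y→P→W: 5+11+4+15+17+10 = 62  ← best
The minimum is 62.
One optimal route: W → J → V → E → Y → P → W.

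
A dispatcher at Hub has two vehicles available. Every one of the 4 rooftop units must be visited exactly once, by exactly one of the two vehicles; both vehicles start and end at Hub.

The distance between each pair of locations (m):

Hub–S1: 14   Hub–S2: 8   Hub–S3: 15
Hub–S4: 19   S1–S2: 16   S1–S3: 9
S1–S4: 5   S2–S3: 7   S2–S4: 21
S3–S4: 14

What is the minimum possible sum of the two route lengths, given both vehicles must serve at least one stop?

64 m — the smallest possible combined total.

Check every non-empty split of the stops between the two vehicles; for each half take its own optimal tour:
  {S1} + {S2, S3, S4}: 28 + 48 = 76
  {S2} + {S1, S3, S4}: 16 + 48 = 64
  {S1, S2} + {S3, S4}: 38 + 48 = 86
  {S3} + {S1, S2, S4}: 30 + 48 = 78
  {S1, S3} + {S2, S4}: 38 + 48 = 86
  {S2, S3} + {S1, S4}: 30 + 38 = 68
  … (7 splits in total)
Best: vehicle 1 Hub → S2 → Hub = 16; vehicle 2 Hub → S1 → S4 → S3 → Hub = 48; combined 64.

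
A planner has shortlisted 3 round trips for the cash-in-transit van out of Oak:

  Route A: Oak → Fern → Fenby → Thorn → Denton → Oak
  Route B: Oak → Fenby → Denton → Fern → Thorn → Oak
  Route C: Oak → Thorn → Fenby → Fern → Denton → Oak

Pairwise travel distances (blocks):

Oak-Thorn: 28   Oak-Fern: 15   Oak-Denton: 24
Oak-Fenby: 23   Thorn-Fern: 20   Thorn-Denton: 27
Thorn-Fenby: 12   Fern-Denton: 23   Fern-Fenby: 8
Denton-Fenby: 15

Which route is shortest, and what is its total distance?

Route A: 15 + 8 + 12 + 27 + 24 = 86
Route B: 23 + 15 + 23 + 20 + 28 = 109
Route C: 28 + 12 + 8 + 23 + 24 = 95

Shortest is Route A, total 86 blocks.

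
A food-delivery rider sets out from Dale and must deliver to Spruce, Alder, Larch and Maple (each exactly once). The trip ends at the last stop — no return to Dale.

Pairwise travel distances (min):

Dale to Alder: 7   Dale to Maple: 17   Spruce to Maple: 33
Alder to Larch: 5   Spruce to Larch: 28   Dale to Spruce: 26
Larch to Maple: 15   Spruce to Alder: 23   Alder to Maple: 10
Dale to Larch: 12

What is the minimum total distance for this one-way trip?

60 min — the minimum one-way total.

There are 4! = 24 possible orderings.
Dale→Spruce→Alder→Larch→Maple: 26+23+5+15 = 69
Dale→Spruce→Alder→Maple→Larch: 26+23+10+15 = 74
Dale→Spruce→Larch→Alder→Maple: 26+28+5+10 = 69
Dale→Spruce→Larch→Maple→Alder: 26+28+15+10 = 79
Dale→Spruce→Maple→Alder→Larch: 26+33+10+5 = 74
Dale→Spruce→Maple→Larch→Alder: 26+33+15+5 = 79
Dale→Alder→Spruce→Larch→Maple: 7+23+28+15 = 73
Dale→Alder→Spruce→Maple→Larch: 7+23+33+15 = 78
Dale→Alder→Larch→Spruce→Maple: 7+5+28+33 = 73
Dale→Alder→Larch→Maple→Spruce: 7+5+15+33 = 60
Dale→Alder→Maple→Spruce→Larch: 7+10+33+28 = 78
Dale→Alder→Maple→Larch→Spruce: 7+10+15+28 = 60
Dale→Larch→Spruce→Alder→Maple: 12+28+23+10 = 73
Dale→Larch→Spruce→Maple→Alder: 12+28+33+10 = 83
… (10 more)
The minimum is 60.
One shortest path: Dale → Alder → Larch → Maple → Spruce.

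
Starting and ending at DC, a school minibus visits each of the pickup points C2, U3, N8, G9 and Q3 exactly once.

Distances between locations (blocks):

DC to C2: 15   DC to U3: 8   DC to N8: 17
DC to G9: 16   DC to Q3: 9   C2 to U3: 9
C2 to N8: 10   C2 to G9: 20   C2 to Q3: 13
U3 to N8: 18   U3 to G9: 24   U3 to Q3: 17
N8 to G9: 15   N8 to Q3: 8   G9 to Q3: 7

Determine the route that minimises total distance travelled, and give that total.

58 blocks — the shortest possible round trip.

With 5 stops there are 5!/2 = 60 distinct round trips (a route and its reverse cost the same).
DC → C2 → U3 → N8 → G9 → Q3 → DC: 15+9+18+15+7+9 = 73
DC → C2 → U3 → N8 → Q3 → G9 → DC: 15+9+18+8+7+16 = 73
DC → C2 → U3 → G9 → N8 → Q3 → DC: 15+9+24+15+8+9 = 80
DC → C2 → U3 → G9 → Q3 → N8 → DC: 15+9+24+7+8+17 = 80
DC → C2 → U3 → Q3 → N8 → G9 → DC: 15+9+17+8+15+16 = 80
DC → C2 → U3 → Q3 → G9 → N8 → DC: 15+9+17+7+15+17 = 80
DC → C2 → N8 → U3 → G9 → Q3 → DC: 15+10+18+24+7+9 = 83
DC → C2 → N8 → U3 → Q3 → G9 → DC: 15+10+18+17+7+16 = 83
DC → C2 → N8 → G9 → U3 → Q3 → DC: 15+10+15+24+17+9 = 90
DC → C2 → N8 → G9 → Q3 → U3 → DC: 15+10+15+7+17+8 = 72
DC → C2 → N8 → Q3 → U3 → G9 → DC: 15+10+8+17+24+16 = 90
DC → C2 → N8 → Q3 → G9 → U3 → DC: 15+10+8+7+24+8 = 72
DC → C2 → G9 → U3 → N8 → Q3 → DC: 15+20+24+18+8+9 = 94
DC → C2 → G9 → U3 → Q3 → N8 → DC: 15+20+24+17+8+17 = 101
… (46 more)
DC → U3 → C2 → N8 → G9 → Q3 → DC: 8+9+10+15+7+9 = 58  ← best
The minimum is 58.
One optimal route: DC → U3 → C2 → N8 → G9 → Q3 → DC (or its reverse).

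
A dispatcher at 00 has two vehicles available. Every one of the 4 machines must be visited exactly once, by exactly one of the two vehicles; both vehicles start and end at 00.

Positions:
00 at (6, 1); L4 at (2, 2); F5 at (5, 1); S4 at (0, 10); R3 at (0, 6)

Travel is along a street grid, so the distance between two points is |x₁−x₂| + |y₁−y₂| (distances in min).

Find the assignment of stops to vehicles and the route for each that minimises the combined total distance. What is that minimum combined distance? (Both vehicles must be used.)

32 min — the smallest possible combined total.

Try each way of splitting the stops between the two vehicles (each non-empty) and, for each split, find the best tour for each vehicle:
  {L4} + {F5, S4, R3}: 10 + 30 = 40
  {F5} + {L4, S4, R3}: 2 + 30 = 32
  {L4, F5} + {S4, R3}: 10 + 30 = 40
  {S4} + {L4, F5, R3}: 30 + 22 = 52
  {L4, S4} + {F5, R3}: 30 + 22 = 52
  {F5, S4} + {L4, R3}: 30 + 22 = 52
  … (7 splits in total)
Best: vehicle 1 00 → F5 → 00 = 2; vehicle 2 00 → L4 → S4 → R3 → 00 = 30; combined 32.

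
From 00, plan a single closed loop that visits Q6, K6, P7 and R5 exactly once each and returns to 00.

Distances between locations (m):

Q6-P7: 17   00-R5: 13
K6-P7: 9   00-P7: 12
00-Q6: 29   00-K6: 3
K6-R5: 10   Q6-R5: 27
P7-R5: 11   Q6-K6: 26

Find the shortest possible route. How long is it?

There are 12 distinct closed tours to check (reversals are equivalent).
00→Q6→K6→P7→R5→00: 29+26+9+11+13 = 88
00→Q6→K6→R5→P7→00: 29+26+10+11+12 = 88
00→Q6→P7→K6→R5→00: 29+17+9+10+13 = 78
00→Q6→P7→R5→K6→00: 29+17+11+10+3 = 70
00→Q6→R5→K6→P7→00: 29+27+10+9+12 = 87
00→Q6→R5→P7→K6→00: 29+27+11+9+3 = 79
00→K6→Q6→P7→R5→00: 3+26+17+11+13 = 70
00→K6→Q6→R5→P7→00: 3+26+27+11+12 = 79
00→K6→P7→Q6→R5→00: 3+9+17+27+13 = 69
00→K6→R5→Q6→P7→00: 3+10+27+17+12 = 69
00→P7→Q6→K6→R5→00: 12+17+26+10+13 = 78
00→P7→K6→Q6→R5→00: 12+9+26+27+13 = 87
The minimum is 69.
One optimal route: 00 → K6 → P7 → Q6 → R5 → 00 (or its reverse).

Shortest round trip = 69 m.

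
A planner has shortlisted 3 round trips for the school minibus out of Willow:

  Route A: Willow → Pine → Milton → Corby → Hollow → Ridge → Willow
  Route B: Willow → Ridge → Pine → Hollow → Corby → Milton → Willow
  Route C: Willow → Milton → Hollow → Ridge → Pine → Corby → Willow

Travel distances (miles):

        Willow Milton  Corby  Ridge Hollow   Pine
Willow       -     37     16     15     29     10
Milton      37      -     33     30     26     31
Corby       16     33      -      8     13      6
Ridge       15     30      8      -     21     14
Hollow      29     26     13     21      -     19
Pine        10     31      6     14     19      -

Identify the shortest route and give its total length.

Shortest is Route C, total 120 miles.

Route A: 10 + 31 + 33 + 13 + 21 + 15 = 123
Route B: 15 + 14 + 19 + 13 + 33 + 37 = 131
Route C: 37 + 26 + 21 + 14 + 6 + 16 = 120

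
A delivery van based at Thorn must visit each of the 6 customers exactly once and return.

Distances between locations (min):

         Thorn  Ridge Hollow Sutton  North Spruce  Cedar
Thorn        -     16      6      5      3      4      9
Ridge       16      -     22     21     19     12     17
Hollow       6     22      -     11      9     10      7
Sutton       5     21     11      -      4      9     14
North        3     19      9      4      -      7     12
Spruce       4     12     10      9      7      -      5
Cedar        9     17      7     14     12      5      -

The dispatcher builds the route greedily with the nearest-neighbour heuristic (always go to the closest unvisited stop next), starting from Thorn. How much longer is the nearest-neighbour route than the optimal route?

8 min longer than the optimal tour.

From Thorn: North=3, Spruce=4, Sutton=5, Hollow=6, Cedar=9, Ridge=16 → choose North (3).
From North: Sutton=4, Spruce=7, Hollow=9, Cedar=12, Ridge=19 → choose Sutton (4).
From Sutton: Spruce=9, Hollow=11, Cedar=14, Ridge=21 → choose Spruce (9).
From Spruce: Cedar=5, Hollow=10, Ridge=12 → choose Cedar (5).
From Cedar: Hollow=7, Ridge=17 → choose Hollow (7).
From Hollow: Ridge=22 → choose Ridge (22).
NN route Thorn → North → Sutton → Spruce → Cedar → Hollow → Ridge → Thorn costs 66.
Optimal: Thorn → Ridge → Spruce → Cedar → Hollow → Sutton → North → Thorn costs 58 (by enumerating all 360 distinct tours).
Excess = 66 − 58 = 8.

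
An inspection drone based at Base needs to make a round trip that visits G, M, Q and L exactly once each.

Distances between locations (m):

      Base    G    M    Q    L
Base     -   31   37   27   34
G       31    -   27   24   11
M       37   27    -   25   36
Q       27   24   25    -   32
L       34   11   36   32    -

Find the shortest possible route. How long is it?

There are 12 distinct closed tours to check (reversals are equivalent).
Base - G - M - Q - L - Base: 31+27+25+32+34 = 149
Base - G - M - L - Q - Base: 31+27+36+32+27 = 153
Base - G - Q - M - L - Base: 31+24+25+36+34 = 150
Base - G - Q - L - M - Base: 31+24+32+36+37 = 160
Base - G - L - M - Q - Base: 31+11+36+25+27 = 130
Base - G - L - Q - M - Base: 31+11+32+25+37 = 136
Base - M - G - Q - L - Base: 37+27+24+32+34 = 154
Base - M - G - L - Q - Base: 37+27+11+32+27 = 134
Base - M - Q - G - L - Base: 37+25+24+11+34 = 131
Base - M - L - G - Q - Base: 37+36+11+24+27 = 135
Base - Q - G - M - L - Base: 27+24+27+36+34 = 148
Base - Q - M - G - L - Base: 27+25+27+11+34 = 124
The minimum is 124.
One optimal route: Base → Q → M → G → L → Base (or its reverse).

Shortest round trip = 124 m.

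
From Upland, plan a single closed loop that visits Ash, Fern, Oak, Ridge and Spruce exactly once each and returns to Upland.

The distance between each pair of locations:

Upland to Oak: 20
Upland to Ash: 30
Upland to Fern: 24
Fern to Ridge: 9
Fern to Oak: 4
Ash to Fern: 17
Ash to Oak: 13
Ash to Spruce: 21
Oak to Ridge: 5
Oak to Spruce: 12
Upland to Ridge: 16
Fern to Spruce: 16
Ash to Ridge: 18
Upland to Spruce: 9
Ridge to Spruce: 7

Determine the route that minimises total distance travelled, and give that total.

Minimum total distance: 72.

There are 60 distinct closed tours to check (reversals are equivalent).
Upland → Ash → Fern → Oak → Ridge → Spruce → Upland: 30+17+4+5+7+9 = 72
Upland → Ash → Fern → Oak → Spruce → Ridge → Upland: 30+17+4+12+7+16 = 86
Upland → Ash → Fern → Ridge → Oak → Spruce → Upland: 30+17+9+5+12+9 = 82
Upland → Ash → Fern → Ridge → Spruce → Oak → Upland: 30+17+9+7+12+20 = 95
Upland → Ash → Fern → Spruce → Oak → Ridge → Upland: 30+17+16+12+5+16 = 96
Upland → Ash → Fern → Spruce → Ridge → Oak → Upland: 30+17+16+7+5+20 = 95
Upland → Ash → Oak → Fern → Ridge → Spruce → Upland: 30+13+4+9+7+9 = 72
Upland → Ash → Oak → Fern → Spruce → Ridge → Upland: 30+13+4+16+7+16 = 86
Upland → Ash → Oak → Ridge → Fern → Spruce → Upland: 30+13+5+9+16+9 = 82
Upland → Ash → Oak → Ridge → Spruce → Fern → Upland: 30+13+5+7+16+24 = 95
Upland → Ash → Oak → Spruce → Fern → Ridge → Upland: 30+13+12+16+9+16 = 96
Upland → Ash → Oak → Spruce → Ridge → Fern → Upland: 30+13+12+7+9+24 = 95
Upland → Ash → Ridge → Fern → Oak → Spruce → Upland: 30+18+9+4+12+9 = 82
Upland → Ash → Ridge → Fern → Spruce → Oak → Upland: 30+18+9+16+12+20 = 105
… (46 more)
The minimum is 72.
One optimal route: Upland → Ash → Fern → Oak → Ridge → Spruce → Upland (or its reverse).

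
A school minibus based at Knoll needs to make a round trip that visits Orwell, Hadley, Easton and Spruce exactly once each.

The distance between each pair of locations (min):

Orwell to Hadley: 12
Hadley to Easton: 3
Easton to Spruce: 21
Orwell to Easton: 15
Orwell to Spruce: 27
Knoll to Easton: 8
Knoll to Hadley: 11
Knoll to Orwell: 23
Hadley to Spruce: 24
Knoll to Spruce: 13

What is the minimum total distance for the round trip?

Knoll - Orwell - Hadley - Easton - Spruce - Knoll: 23+12+3+21+13 = 72
Knoll - Orwell - Hadley - Spruce - Easton - Knoll: 23+12+24+21+8 = 88
Knoll - Orwell - Easton - Hadley - Spruce - Knoll: 23+15+3+24+13 = 78
Knoll - Orwell - Easton - Spruce - Hadley - Knoll: 23+15+21+24+11 = 94
Knoll - Orwell - Spruce - Hadley - Easton - Knoll: 23+27+24+3+8 = 85
Knoll - Orwell - Spruce - Easton - Hadley - Knoll: 23+27+21+3+11 = 85
Knoll - Hadley - Orwell - Easton - Spruce - Knoll: 11+12+15+21+13 = 72
Knoll - Hadley - Orwell - Spruce - Easton - Knoll: 11+12+27+21+8 = 79
Knoll - Hadley - Easton - Orwell - Spruce - Knoll: 11+3+15+27+13 = 69
Knoll - Hadley - Spruce - Orwell - Easton - Knoll: 11+24+27+15+8 = 85
Knoll - Easton - Orwell - Hadley - Spruce - Knoll: 8+15+12+24+13 = 72
Knoll - Easton - Hadley - Orwell - Spruce - Knoll: 8+3+12+27+13 = 63
The minimum is 63.
One optimal route: Knoll → Easton → Hadley → Orwell → Spruce → Knoll (or its reverse).

Minimum total distance: 63 min.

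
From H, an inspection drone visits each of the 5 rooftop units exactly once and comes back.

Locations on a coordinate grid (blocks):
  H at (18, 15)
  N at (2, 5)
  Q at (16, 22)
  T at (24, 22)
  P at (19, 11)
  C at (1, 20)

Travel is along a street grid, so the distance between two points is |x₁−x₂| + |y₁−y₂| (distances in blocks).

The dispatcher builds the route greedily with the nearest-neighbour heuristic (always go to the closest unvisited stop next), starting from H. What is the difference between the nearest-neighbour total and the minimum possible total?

From H: P=5, Q=9, T=13, C=22, N=26 → choose P (5).
From P: Q=14, T=16, N=23, C=27 → choose Q (14).
From Q: T=8, C=17, N=31 → choose T (8).
From T: C=25, N=39 → choose C (25).
From C: N=16 → choose N (16).
NN route H → P → Q → T → C → N → H costs 94.
Optimal: H → T → Q → C → N → P → H costs 82 (by enumerating all 60 distinct tours).
Excess = 94 − 82 = 12.

12 blocks longer than the optimal tour.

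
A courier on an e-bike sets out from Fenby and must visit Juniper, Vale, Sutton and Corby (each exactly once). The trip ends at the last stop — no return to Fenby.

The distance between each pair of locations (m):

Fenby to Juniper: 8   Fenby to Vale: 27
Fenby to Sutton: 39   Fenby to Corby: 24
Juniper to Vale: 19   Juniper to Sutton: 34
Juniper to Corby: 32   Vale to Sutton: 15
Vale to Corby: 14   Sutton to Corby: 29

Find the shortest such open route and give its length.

There are 4! = 24 possible orderings.
Fenby → Juniper → Vale → Sutton → Corby: 8+19+15+29 = 71
Fenby → Juniper → Vale → Corby → Sutton: 8+19+14+29 = 70
Fenby → Juniper → Sutton → Vale → Corby: 8+34+15+14 = 71
Fenby → Juniper → Sutton → Corby → Vale: 8+34+29+14 = 85
Fenby → Juniper → Corby → Vale → Sutton: 8+32+14+15 = 69
Fenby → Juniper → Corby → Sutton → Vale: 8+32+29+15 = 84
Fenby → Vale → Juniper → Sutton → Corby: 27+19+34+29 = 109
Fenby → Vale → Juniper → Corby → Sutton: 27+19+32+29 = 107
Fenby → Vale → Sutton → Juniper → Corby: 27+15+34+32 = 108
Fenby → Vale → Sutton → Corby → Juniper: 27+15+29+32 = 103
Fenby → Vale → Corby → Juniper → Sutton: 27+14+32+34 = 107
Fenby → Vale → Corby → Sutton → Juniper: 27+14+29+34 = 104
Fenby → Sutton → Juniper → Vale → Corby: 39+34+19+14 = 106
Fenby → Sutton → Juniper → Corby → Vale: 39+34+32+14 = 119
… (10 more)
The minimum is 69.
One shortest path: Fenby → Juniper → Corby → Vale → Sutton.

69 m — the minimum one-way total.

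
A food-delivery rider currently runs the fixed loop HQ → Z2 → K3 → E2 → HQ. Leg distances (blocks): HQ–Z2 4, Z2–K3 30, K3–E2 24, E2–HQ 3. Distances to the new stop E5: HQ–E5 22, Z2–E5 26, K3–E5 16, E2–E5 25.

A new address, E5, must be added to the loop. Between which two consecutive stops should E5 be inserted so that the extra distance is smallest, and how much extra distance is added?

Minimum extra distance: 12 blocks, inserting E5 between Z2 and K3.

Insertion cost between consecutive stops i–j is d(i,E5) + d(E5,j) − d(i,j):
  between HQ and Z2: 22 + 26 − 4 = 44
  between Z2 and K3: 26 + 16 − 30 = 12
  between K3 and E2: 16 + 25 − 24 = 17
  between E2 and HQ: 25 + 22 − 3 = 44
Cheapest insertion is between Z2 and K3, adding 12.
New total = 61 + 12 = 73.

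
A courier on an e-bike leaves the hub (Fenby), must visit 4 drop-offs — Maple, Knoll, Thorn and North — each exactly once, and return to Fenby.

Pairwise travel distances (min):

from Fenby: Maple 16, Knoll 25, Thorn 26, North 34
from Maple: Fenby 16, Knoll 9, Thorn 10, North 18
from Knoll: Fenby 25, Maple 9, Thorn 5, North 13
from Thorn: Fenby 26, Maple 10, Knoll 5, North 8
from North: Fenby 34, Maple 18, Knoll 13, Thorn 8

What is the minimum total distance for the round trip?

There are 12 distinct closed tours to check (reversals are equivalent).
Fenby→Maple→Knoll→Thorn→North→Fenby: 16+9+5+8+34 = 72
Fenby→Maple→Knoll→North→Thorn→Fenby: 16+9+13+8+26 = 72
Fenby→Maple→Thorn→Knoll→North→Fenby: 16+10+5+13+34 = 78
Fenby→Maple→Thorn→North→Knoll→Fenby: 16+10+8+13+25 = 72
Fenby→Maple→North→Knoll→Thorn→Fenby: 16+18+13+5+26 = 78
Fenby→Maple→North→Thorn→Knoll→Fenby: 16+18+8+5+25 = 72
Fenby→Knoll→Maple→Thorn→North→Fenby: 25+9+10+8+34 = 86
Fenby→Knoll→Maple→North→Thorn→Fenby: 25+9+18+8+26 = 86
Fenby→Knoll→Thorn→Maple→North→Fenby: 25+5+10+18+34 = 92
Fenby→Knoll→North→Maple→Thorn→Fenby: 25+13+18+10+26 = 92
Fenby→Thorn→Maple→Knoll→North→Fenby: 26+10+9+13+34 = 92
Fenby→Thorn→Knoll→Maple→North→Fenby: 26+5+9+18+34 = 92
The minimum is 72.
One optimal route: Fenby → Maple → Knoll → Thorn → North → Fenby (or its reverse).

Shortest round trip = 72 min.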